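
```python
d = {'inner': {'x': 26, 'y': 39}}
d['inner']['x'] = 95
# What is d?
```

After line 1: d = {'inner': {'x': 26, 'y': 39}}
After line 2 (inner x overwritten): d = {'inner': {'x': 95, 'y': 39}}

{'inner': {'x': 95, 'y': 39}}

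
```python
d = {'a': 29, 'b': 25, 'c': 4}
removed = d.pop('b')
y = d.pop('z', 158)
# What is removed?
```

After line 1: d = {'a': 29, 'b': 25, 'c': 4}
After line 2 (pop 'b' returns 25): d = {'a': 29, 'c': 4}, removed = 25
After line 3 (pop 'z' missing, returns default 158): d = {'a': 29, 'c': 4}, y = 158

25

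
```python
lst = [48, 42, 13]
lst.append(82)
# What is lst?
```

[48, 42, 13, 82]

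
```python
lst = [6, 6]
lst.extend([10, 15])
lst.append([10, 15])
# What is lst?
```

After line 1: lst = [6, 6]
After line 2 (extend unpacks [10, 15]): lst = [6, 6, 10, 15]
After line 3 (append adds [10, 15] as single element): lst = [6, 6, 10, 15, [10, 15]]

[6, 6, 10, 15, [10, 15]]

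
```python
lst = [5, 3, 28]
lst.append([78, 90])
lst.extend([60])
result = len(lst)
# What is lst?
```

After line 1: lst = [5, 3, 28]
After line 2 (append adds [78, 90] as single element): lst = [5, 3, 28, [78, 90]]
After line 3 (extend unpacks [60], adds 60): lst = [5, 3, 28, [78, 90], 60]
After line 4: result = len(lst) = 5

[5, 3, 28, [78, 90], 60]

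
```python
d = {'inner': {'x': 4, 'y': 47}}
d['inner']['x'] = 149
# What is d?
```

After line 1: d = {'inner': {'x': 4, 'y': 47}}
After line 2 (inner x overwritten): d = {'inner': {'x': 149, 'y': 47}}

{'inner': {'x': 149, 'y': 47}}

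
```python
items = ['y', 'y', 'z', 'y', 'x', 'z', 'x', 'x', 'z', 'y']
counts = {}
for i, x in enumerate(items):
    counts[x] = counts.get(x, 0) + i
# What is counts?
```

Initial: counts = {}, items = ['y', 'y', 'z', 'y', 'x', 'z', 'x', 'x', 'z', 'y']
i=0, x='y': counts = {'y': 0}
i=1, x='y': counts = {'y': 1}
i=2, x='z': counts = {'y': 1, 'z': 2}
i=3, x='y': counts = {'y': 4, 'z': 2}
i=4, x='x': counts = {'y': 4, 'z': 2, 'x': 4}
i=5, x='z': counts = {'y': 4, 'z': 7, 'x': 4}
i=6, x='x': counts = {'y': 4, 'z': 7, 'x': 10}
i=7, x='x': counts = {'y': 4, 'z': 7, 'x': 17}
i=8, x='z': counts = {'y': 4, 'z': 15, 'x': 17}
i=9, x='y': counts = {'y': 13, 'z': 15, 'x': 17}

{'y': 13, 'z': 15, 'x': 17}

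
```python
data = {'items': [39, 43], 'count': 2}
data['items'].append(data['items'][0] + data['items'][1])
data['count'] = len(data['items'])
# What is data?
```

After line 1: data = {'items': [39, 43], 'count': 2}
After line 2 (append 39 + 43 = 82): data = {'items': [39, 43, 82], 'count': 2}
After line 3 (count = len(items) = 3): data = {'items': [39, 43, 82], 'count': 3}

{'items': [39, 43, 82], 'count': 3}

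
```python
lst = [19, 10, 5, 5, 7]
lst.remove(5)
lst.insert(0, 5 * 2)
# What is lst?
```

After line 1: lst = [19, 10, 5, 5, 7]
After line 2 (remove first 5): lst = [19, 10, 5, 7]
After line 3 (insert 10 at index 0): lst = [10, 19, 10, 5, 7]

[10, 19, 10, 5, 7]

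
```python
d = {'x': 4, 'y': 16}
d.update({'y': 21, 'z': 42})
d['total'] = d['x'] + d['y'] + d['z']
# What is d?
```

After line 1: d = {'x': 4, 'y': 16}
After line 2 (y overwritten, z added): d = {'x': 4, 'y': 21, 'z': 42}
After line 3 (total = 4 + 21 + 42 = 67): d = {'x': 4, 'y': 21, 'z': 42, 'total': 67}

{'x': 4, 'y': 21, 'z': 42, 'total': 67}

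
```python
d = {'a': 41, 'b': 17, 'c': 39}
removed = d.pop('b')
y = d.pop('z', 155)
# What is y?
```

After line 1: d = {'a': 41, 'b': 17, 'c': 39}
After line 2 (pop 'b' returns 17): d = {'a': 41, 'c': 39}, removed = 17
After line 3 (pop 'z' missing, returns default 155): d = {'a': 41, 'c': 39}, y = 155

155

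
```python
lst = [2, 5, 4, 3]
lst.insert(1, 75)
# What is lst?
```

[2, 75, 5, 4, 3]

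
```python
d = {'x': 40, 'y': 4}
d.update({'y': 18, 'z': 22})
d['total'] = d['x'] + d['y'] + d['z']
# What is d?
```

After line 1: d = {'x': 40, 'y': 4}
After line 2 (y overwritten, z added): d = {'x': 40, 'y': 18, 'z': 22}
After line 3 (total = 40 + 18 + 22 = 80): d = {'x': 40, 'y': 18, 'z': 22, 'total': 80}

{'x': 40, 'y': 18, 'z': 22, 'total': 80}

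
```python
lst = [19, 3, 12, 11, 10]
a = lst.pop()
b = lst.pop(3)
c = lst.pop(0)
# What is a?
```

After line 1: lst = [19, 3, 12, 11, 10]
After line 2 (pop() -> a = 10): lst = [19, 3, 12, 11]
After line 3 (pop(3) -> b = 11): lst = [19, 3, 12]
After line 4 (pop(0) -> c = 19): lst = [3, 12]

10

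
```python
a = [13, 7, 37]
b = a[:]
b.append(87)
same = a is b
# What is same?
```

After line 1: a = [13, 7, 37]
After line 2 (b = a[:] is a shallow copy, new object): a = [13, 7, 37], b = [13, 7, 37]
After line 3 (append only mutates b): a = [13, 7, 37], b = [13, 7, 37, 87]
After line 4 (same = a is b; different objects -> False): same = False

False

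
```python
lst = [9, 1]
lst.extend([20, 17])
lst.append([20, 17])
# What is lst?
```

After line 1: lst = [9, 1]
After line 2 (extend unpacks [20, 17]): lst = [9, 1, 20, 17]
After line 3 (append adds [20, 17] as single element): lst = [9, 1, 20, 17, [20, 17]]

[9, 1, 20, 17, [20, 17]]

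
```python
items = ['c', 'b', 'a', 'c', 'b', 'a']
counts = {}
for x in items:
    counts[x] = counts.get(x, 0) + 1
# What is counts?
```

Initial: counts = {}, items = ['c', 'b', 'a', 'c', 'b', 'a']
See 'c': counts = {'c': 1}
See 'b': counts = {'c': 1, 'b': 1}
See 'a': counts = {'c': 1, 'b': 1, 'a': 1}
See 'c': counts = {'c': 2, 'b': 1, 'a': 1}
See 'b': counts = {'c': 2, 'b': 2, 'a': 1}
See 'a': counts = {'c': 2, 'b': 2, 'a': 2}

{'c': 2, 'b': 2, 'a': 2}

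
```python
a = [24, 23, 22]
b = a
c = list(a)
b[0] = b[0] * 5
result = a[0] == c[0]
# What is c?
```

After line 1: a = [24, 23, 22]
After line 2 (b = a, alias): a = [24, 23, 22], b = [24, 23, 22]
After line 3 (c = list(a) is a copy, new object): c = [24, 23, 22]
After line 4 (b[0] = 24 * 5 = 120; mutates shared a/b): a = b = [120, 23, 22], c = [24, 23, 22]
After line 5 (a[0] = 120, c[0] = 24; result = False)

[24, 23, 22]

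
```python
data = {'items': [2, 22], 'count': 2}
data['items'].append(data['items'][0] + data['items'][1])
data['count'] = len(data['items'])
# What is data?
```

After line 1: data = {'items': [2, 22], 'count': 2}
After line 2 (append 2 + 22 = 24): data = {'items': [2, 22, 24], 'count': 2}
After line 3 (count = len(items) = 3): data = {'items': [2, 22, 24], 'count': 3}

{'items': [2, 22, 24], 'count': 3}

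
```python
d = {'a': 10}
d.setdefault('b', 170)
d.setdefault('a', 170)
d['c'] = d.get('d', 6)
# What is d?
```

After line 1: d = {'a': 10}
After line 2 (setdefault adds 'b'=170): d = {'a': 10, 'b': 170}
After line 3 (setdefault 'a' no-op, already exists): d = {'a': 10, 'b': 170}
After line 4 (get('d', 6) returns default since 'd' not in d): d = {'a': 10, 'b': 170, 'c': 6}

{'a': 10, 'b': 170, 'c': 6}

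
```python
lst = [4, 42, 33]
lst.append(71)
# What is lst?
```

[4, 42, 33, 71]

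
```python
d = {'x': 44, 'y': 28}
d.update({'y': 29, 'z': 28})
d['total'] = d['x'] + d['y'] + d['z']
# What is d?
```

After line 1: d = {'x': 44, 'y': 28}
After line 2 (y overwritten, z added): d = {'x': 44, 'y': 29, 'z': 28}
After line 3 (total = 44 + 29 + 28 = 101): d = {'x': 44, 'y': 29, 'z': 28, 'total': 101}

{'x': 44, 'y': 29, 'z': 28, 'total': 101}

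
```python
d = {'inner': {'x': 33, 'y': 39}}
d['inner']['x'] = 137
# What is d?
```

After line 1: d = {'inner': {'x': 33, 'y': 39}}
After line 2 (inner x overwritten): d = {'inner': {'x': 137, 'y': 39}}

{'inner': {'x': 137, 'y': 39}}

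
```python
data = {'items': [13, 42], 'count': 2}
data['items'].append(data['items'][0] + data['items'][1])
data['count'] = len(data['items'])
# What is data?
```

After line 1: data = {'items': [13, 42], 'count': 2}
After line 2 (append 13 + 42 = 55): data = {'items': [13, 42, 55], 'count': 2}
After line 3 (count = len(items) = 3): data = {'items': [13, 42, 55], 'count': 3}

{'items': [13, 42, 55], 'count': 3}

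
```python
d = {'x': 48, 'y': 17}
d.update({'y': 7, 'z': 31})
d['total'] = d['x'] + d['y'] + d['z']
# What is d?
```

After line 1: d = {'x': 48, 'y': 17}
After line 2 (y overwritten, z added): d = {'x': 48, 'y': 7, 'z': 31}
After line 3 (total = 48 + 7 + 31 = 86): d = {'x': 48, 'y': 7, 'z': 31, 'total': 86}

{'x': 48, 'y': 7, 'z': 31, 'total': 86}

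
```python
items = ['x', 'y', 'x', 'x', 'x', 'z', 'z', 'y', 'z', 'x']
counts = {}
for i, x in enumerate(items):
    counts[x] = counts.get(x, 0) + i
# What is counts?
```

Initial: counts = {}, items = ['x', 'y', 'x', 'x', 'x', 'z', 'z', 'y', 'z', 'x']
i=0, x='x': counts = {'x': 0}
i=1, x='y': counts = {'x': 0, 'y': 1}
i=2, x='x': counts = {'x': 2, 'y': 1}
i=3, x='x': counts = {'x': 5, 'y': 1}
i=4, x='x': counts = {'x': 9, 'y': 1}
i=5, x='z': counts = {'x': 9, 'y': 1, 'z': 5}
i=6, x='z': counts = {'x': 9, 'y': 1, 'z': 11}
i=7, x='y': counts = {'x': 9, 'y': 8, 'z': 11}
i=8, x='z': counts = {'x': 9, 'y': 8, 'z': 19}
i=9, x='x': counts = {'x': 18, 'y': 8, 'z': 19}

{'x': 18, 'y': 8, 'z': 19}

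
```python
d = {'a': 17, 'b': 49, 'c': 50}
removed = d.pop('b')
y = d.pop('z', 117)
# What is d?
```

After line 1: d = {'a': 17, 'b': 49, 'c': 50}
After line 2 (pop 'b' returns 49): d = {'a': 17, 'c': 50}, removed = 49
After line 3 (pop 'z' missing, returns default 117): d = {'a': 17, 'c': 50}, y = 117

{'a': 17, 'c': 50}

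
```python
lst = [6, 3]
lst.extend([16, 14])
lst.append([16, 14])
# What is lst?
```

After line 1: lst = [6, 3]
After line 2 (extend unpacks [16, 14]): lst = [6, 3, 16, 14]
After line 3 (append adds [16, 14] as single element): lst = [6, 3, 16, 14, [16, 14]]

[6, 3, 16, 14, [16, 14]]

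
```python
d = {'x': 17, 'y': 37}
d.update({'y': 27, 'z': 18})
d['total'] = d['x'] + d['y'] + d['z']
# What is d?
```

After line 1: d = {'x': 17, 'y': 37}
After line 2 (y overwritten, z added): d = {'x': 17, 'y': 27, 'z': 18}
After line 3 (total = 17 + 27 + 18 = 62): d = {'x': 17, 'y': 27, 'z': 18, 'total': 62}

{'x': 17, 'y': 27, 'z': 18, 'total': 62}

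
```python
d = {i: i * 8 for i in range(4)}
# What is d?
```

{0: 0, 1: 8, 2: 16, 3: 24}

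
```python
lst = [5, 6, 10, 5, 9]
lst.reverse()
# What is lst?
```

[9, 5, 10, 6, 5]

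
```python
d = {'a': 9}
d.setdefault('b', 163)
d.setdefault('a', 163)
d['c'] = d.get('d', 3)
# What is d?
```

After line 1: d = {'a': 9}
After line 2 (setdefault adds 'b'=163): d = {'a': 9, 'b': 163}
After line 3 (setdefault 'a' no-op, already exists): d = {'a': 9, 'b': 163}
After line 4 (get('d', 3) returns default since 'd' not in d): d = {'a': 9, 'b': 163, 'c': 3}

{'a': 9, 'b': 163, 'c': 3}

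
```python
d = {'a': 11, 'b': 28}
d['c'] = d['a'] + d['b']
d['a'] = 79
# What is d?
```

After line 1: d = {'a': 11, 'b': 28}
After line 2 (d['c'] = 11 + 28): d = {'a': 11, 'b': 28, 'c': 39}
After line 3: d = {'a': 79, 'b': 28, 'c': 39}

{'a': 79, 'b': 28, 'c': 39}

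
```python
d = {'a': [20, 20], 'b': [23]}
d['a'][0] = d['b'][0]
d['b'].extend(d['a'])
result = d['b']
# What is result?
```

After line 1: d = {'a': [20, 20], 'b': [23]}
After line 2 (a[0] = b[0] = 23): d = {'a': [23, 20], 'b': [23]}
After line 3 (b.extend(a) appends [23, 20]): d = {'a': [23, 20], 'b': [23, 23, 20]}
After line 4: result = d['b'] = [23, 23, 20]

[23, 23, 20]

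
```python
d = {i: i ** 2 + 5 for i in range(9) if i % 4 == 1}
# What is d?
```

{1: 6, 5: 30}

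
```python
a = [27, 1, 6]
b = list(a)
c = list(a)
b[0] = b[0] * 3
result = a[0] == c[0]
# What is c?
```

After line 1: a = [27, 1, 6]
After line 2 (b = list(a), copy): a = [27, 1, 6], b = [27, 1, 6]
After line 3 (c = list(a) is a copy, new object): c = [27, 1, 6]
After line 4 (b[0] = 27 * 3 = 81; only b mutates (copy)): a = [27, 1, 6], b = [81, 1, 6], c = [27, 1, 6]
After line 5 (a[0] = 27, c[0] = 27; result = True)

[27, 1, 6]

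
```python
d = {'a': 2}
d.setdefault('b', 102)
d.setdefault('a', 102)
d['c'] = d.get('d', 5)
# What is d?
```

After line 1: d = {'a': 2}
After line 2 (setdefault adds 'b'=102): d = {'a': 2, 'b': 102}
After line 3 (setdefault 'a' no-op, already exists): d = {'a': 2, 'b': 102}
After line 4 (get('d', 5) returns default since 'd' not in d): d = {'a': 2, 'b': 102, 'c': 5}

{'a': 2, 'b': 102, 'c': 5}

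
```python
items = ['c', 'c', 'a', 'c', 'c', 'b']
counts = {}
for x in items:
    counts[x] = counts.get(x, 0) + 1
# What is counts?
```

Initial: counts = {}, items = ['c', 'c', 'a', 'c', 'c', 'b']
See 'c': counts = {'c': 1}
See 'c': counts = {'c': 2}
See 'a': counts = {'c': 2, 'a': 1}
See 'c': counts = {'c': 3, 'a': 1}
See 'c': counts = {'c': 4, 'a': 1}
See 'b': counts = {'c': 4, 'a': 1, 'b': 1}

{'c': 4, 'a': 1, 'b': 1}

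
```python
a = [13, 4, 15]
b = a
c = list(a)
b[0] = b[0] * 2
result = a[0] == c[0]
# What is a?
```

After line 1: a = [13, 4, 15]
After line 2 (b = a, alias): a = [13, 4, 15], b = [13, 4, 15]
After line 3 (c = list(a) is a copy, new object): c = [13, 4, 15]
After line 4 (b[0] = 13 * 2 = 26; mutates shared a/b): a = b = [26, 4, 15], c = [13, 4, 15]
After line 5 (a[0] = 26, c[0] = 13; result = False)

[26, 4, 15]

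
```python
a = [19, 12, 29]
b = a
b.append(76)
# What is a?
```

After line 1: a = [19, 12, 29]
After line 2 (b = a is an alias, same object): a = [19, 12, 29], b = [19, 12, 29]
After line 3 (b.append mutates the shared list): a = [19, 12, 29, 76], b = [19, 12, 29, 76]

[19, 12, 29, 76]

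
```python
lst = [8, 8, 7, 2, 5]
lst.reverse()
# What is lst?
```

[5, 2, 7, 8, 8]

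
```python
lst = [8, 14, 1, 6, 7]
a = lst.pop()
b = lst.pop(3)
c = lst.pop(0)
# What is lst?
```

After line 1: lst = [8, 14, 1, 6, 7]
After line 2 (pop() -> a = 7): lst = [8, 14, 1, 6]
After line 3 (pop(3) -> b = 6): lst = [8, 14, 1]
After line 4 (pop(0) -> c = 8): lst = [14, 1]

[14, 1]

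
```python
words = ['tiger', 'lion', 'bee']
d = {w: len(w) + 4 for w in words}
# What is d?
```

{'tiger': 9, 'lion': 8, 'bee': 7}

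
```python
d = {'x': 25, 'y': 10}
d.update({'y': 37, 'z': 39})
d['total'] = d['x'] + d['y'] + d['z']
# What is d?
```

After line 1: d = {'x': 25, 'y': 10}
After line 2 (y overwritten, z added): d = {'x': 25, 'y': 37, 'z': 39}
After line 3 (total = 25 + 37 + 39 = 101): d = {'x': 25, 'y': 37, 'z': 39, 'total': 101}

{'x': 25, 'y': 37, 'z': 39, 'total': 101}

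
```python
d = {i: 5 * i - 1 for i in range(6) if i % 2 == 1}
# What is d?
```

{1: 4, 3: 14, 5: 24}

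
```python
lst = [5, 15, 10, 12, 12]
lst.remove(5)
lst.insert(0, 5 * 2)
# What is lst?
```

After line 1: lst = [5, 15, 10, 12, 12]
After line 2 (remove first 5): lst = [15, 10, 12, 12]
After line 3 (insert 10 at index 0): lst = [10, 15, 10, 12, 12]

[10, 15, 10, 12, 12]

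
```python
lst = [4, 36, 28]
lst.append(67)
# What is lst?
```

[4, 36, 28, 67]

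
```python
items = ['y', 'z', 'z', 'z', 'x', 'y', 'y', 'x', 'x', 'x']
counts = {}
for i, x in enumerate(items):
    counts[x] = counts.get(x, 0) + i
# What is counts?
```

Initial: counts = {}, items = ['y', 'z', 'z', 'z', 'x', 'y', 'y', 'x', 'x', 'x']
i=0, x='y': counts = {'y': 0}
i=1, x='z': counts = {'y': 0, 'z': 1}
i=2, x='z': counts = {'y': 0, 'z': 3}
i=3, x='z': counts = {'y': 0, 'z': 6}
i=4, x='x': counts = {'y': 0, 'z': 6, 'x': 4}
i=5, x='y': counts = {'y': 5, 'z': 6, 'x': 4}
i=6, x='y': counts = {'y': 11, 'z': 6, 'x': 4}
i=7, x='x': counts = {'y': 11, 'z': 6, 'x': 11}
i=8, x='x': counts = {'y': 11, 'z': 6, 'x': 19}
i=9, x='x': counts = {'y': 11, 'z': 6, 'x': 28}

{'y': 11, 'z': 6, 'x': 28}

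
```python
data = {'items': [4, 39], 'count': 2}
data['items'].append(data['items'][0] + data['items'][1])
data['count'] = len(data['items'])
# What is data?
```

After line 1: data = {'items': [4, 39], 'count': 2}
After line 2 (append 4 + 39 = 43): data = {'items': [4, 39, 43], 'count': 2}
After line 3 (count = len(items) = 3): data = {'items': [4, 39, 43], 'count': 3}

{'items': [4, 39, 43], 'count': 3}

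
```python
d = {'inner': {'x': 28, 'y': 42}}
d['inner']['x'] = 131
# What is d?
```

After line 1: d = {'inner': {'x': 28, 'y': 42}}
After line 2 (inner x overwritten): d = {'inner': {'x': 131, 'y': 42}}

{'inner': {'x': 131, 'y': 42}}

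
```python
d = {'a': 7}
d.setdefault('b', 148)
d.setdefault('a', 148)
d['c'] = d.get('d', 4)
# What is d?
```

After line 1: d = {'a': 7}
After line 2 (setdefault adds 'b'=148): d = {'a': 7, 'b': 148}
After line 3 (setdefault 'a' no-op, already exists): d = {'a': 7, 'b': 148}
After line 4 (get('d', 4) returns default since 'd' not in d): d = {'a': 7, 'b': 148, 'c': 4}

{'a': 7, 'b': 148, 'c': 4}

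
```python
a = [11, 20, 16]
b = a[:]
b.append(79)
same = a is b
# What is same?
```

After line 1: a = [11, 20, 16]
After line 2 (b = a[:] is a shallow copy, new object): a = [11, 20, 16], b = [11, 20, 16]
After line 3 (append only mutates b): a = [11, 20, 16], b = [11, 20, 16, 79]
After line 4 (same = a is b; different objects -> False): same = False

False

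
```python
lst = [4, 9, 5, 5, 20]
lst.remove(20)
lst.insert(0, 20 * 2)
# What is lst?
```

After line 1: lst = [4, 9, 5, 5, 20]
After line 2 (remove first 20): lst = [4, 9, 5, 5]
After line 3 (insert 40 at index 0): lst = [40, 4, 9, 5, 5]

[40, 4, 9, 5, 5]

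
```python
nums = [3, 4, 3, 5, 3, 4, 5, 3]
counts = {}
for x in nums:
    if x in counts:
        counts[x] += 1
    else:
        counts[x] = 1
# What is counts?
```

Initial: counts = {}, nums = [3, 4, 3, 5, 3, 4, 5, 3]
See 3: counts = {3: 1}
See 4: counts = {3: 1, 4: 1}
See 3: counts = {3: 2, 4: 1}
See 5: counts = {3: 2, 4: 1, 5: 1}
See 3: counts = {3: 3, 4: 1, 5: 1}
See 4: counts = {3: 3, 4: 2, 5: 1}
See 5: counts = {3: 3, 4: 2, 5: 2}
See 3: counts = {3: 4, 4: 2, 5: 2}

{3: 4, 4: 2, 5: 2}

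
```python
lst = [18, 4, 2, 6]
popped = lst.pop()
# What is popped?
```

6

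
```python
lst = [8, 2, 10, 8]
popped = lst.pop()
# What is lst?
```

[8, 2, 10]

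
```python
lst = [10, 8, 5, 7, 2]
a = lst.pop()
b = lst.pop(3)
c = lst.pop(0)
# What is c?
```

After line 1: lst = [10, 8, 5, 7, 2]
After line 2 (pop() -> a = 2): lst = [10, 8, 5, 7]
After line 3 (pop(3) -> b = 7): lst = [10, 8, 5]
After line 4 (pop(0) -> c = 10): lst = [8, 5]

10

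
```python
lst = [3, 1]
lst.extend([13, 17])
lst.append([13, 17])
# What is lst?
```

After line 1: lst = [3, 1]
After line 2 (extend unpacks [13, 17]): lst = [3, 1, 13, 17]
After line 3 (append adds [13, 17] as single element): lst = [3, 1, 13, 17, [13, 17]]

[3, 1, 13, 17, [13, 17]]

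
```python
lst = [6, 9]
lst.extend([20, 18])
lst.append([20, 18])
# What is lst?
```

After line 1: lst = [6, 9]
After line 2 (extend unpacks [20, 18]): lst = [6, 9, 20, 18]
After line 3 (append adds [20, 18] as single element): lst = [6, 9, 20, 18, [20, 18]]

[6, 9, 20, 18, [20, 18]]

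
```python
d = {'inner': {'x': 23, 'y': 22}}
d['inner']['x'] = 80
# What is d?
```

After line 1: d = {'inner': {'x': 23, 'y': 22}}
After line 2 (inner x overwritten): d = {'inner': {'x': 80, 'y': 22}}

{'inner': {'x': 80, 'y': 22}}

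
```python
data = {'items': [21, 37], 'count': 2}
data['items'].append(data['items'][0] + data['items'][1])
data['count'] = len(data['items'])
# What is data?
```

After line 1: data = {'items': [21, 37], 'count': 2}
After line 2 (append 21 + 37 = 58): data = {'items': [21, 37, 58], 'count': 2}
After line 3 (count = len(items) = 3): data = {'items': [21, 37, 58], 'count': 3}

{'items': [21, 37, 58], 'count': 3}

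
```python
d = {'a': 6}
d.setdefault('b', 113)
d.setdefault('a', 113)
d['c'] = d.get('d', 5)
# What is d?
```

After line 1: d = {'a': 6}
After line 2 (setdefault adds 'b'=113): d = {'a': 6, 'b': 113}
After line 3 (setdefault 'a' no-op, already exists): d = {'a': 6, 'b': 113}
After line 4 (get('d', 5) returns default since 'd' not in d): d = {'a': 6, 'b': 113, 'c': 5}

{'a': 6, 'b': 113, 'c': 5}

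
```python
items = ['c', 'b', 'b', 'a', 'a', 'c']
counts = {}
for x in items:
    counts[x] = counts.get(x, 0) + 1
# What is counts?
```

Initial: counts = {}, items = ['c', 'b', 'b', 'a', 'a', 'c']
See 'c': counts = {'c': 1}
See 'b': counts = {'c': 1, 'b': 1}
See 'b': counts = {'c': 1, 'b': 2}
See 'a': counts = {'c': 1, 'b': 2, 'a': 1}
See 'a': counts = {'c': 1, 'b': 2, 'a': 2}
See 'c': counts = {'c': 2, 'b': 2, 'a': 2}

{'c': 2, 'b': 2, 'a': 2}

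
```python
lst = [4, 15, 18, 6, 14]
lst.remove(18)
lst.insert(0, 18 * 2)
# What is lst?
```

After line 1: lst = [4, 15, 18, 6, 14]
After line 2 (remove first 18): lst = [4, 15, 6, 14]
After line 3 (insert 36 at index 0): lst = [36, 4, 15, 6, 14]

[36, 4, 15, 6, 14]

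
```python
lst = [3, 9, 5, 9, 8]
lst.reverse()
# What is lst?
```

[8, 9, 5, 9, 3]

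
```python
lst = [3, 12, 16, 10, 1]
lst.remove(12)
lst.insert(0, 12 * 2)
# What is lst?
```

After line 1: lst = [3, 12, 16, 10, 1]
After line 2 (remove first 12): lst = [3, 16, 10, 1]
After line 3 (insert 24 at index 0): lst = [24, 3, 16, 10, 1]

[24, 3, 16, 10, 1]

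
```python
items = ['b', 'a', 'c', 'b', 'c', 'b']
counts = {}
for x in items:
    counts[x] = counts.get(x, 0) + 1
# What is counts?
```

Initial: counts = {}, items = ['b', 'a', 'c', 'b', 'c', 'b']
See 'b': counts = {'b': 1}
See 'a': counts = {'b': 1, 'a': 1}
See 'c': counts = {'b': 1, 'a': 1, 'c': 1}
See 'b': counts = {'b': 2, 'a': 1, 'c': 1}
See 'c': counts = {'b': 2, 'a': 1, 'c': 2}
See 'b': counts = {'b': 3, 'a': 1, 'c': 2}

{'b': 3, 'a': 1, 'c': 2}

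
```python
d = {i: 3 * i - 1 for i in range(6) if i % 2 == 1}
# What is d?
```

{1: 2, 3: 8, 5: 14}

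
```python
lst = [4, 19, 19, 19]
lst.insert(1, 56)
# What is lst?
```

[4, 56, 19, 19, 19]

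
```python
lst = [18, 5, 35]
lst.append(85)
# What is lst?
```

[18, 5, 35, 85]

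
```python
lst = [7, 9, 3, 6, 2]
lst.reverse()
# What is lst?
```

[2, 6, 3, 9, 7]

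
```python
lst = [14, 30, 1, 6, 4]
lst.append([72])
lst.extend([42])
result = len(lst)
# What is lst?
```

After line 1: lst = [14, 30, 1, 6, 4]
After line 2 (append adds [72] as single element): lst = [14, 30, 1, 6, 4, [72]]
After line 3 (extend unpacks [42], adds 42): lst = [14, 30, 1, 6, 4, [72], 42]
After line 4: result = len(lst) = 7

[14, 30, 1, 6, 4, [72], 42]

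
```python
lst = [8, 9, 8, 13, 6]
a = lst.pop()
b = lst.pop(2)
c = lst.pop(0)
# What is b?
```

After line 1: lst = [8, 9, 8, 13, 6]
After line 2 (pop() -> a = 6): lst = [8, 9, 8, 13]
After line 3 (pop(2) -> b = 8): lst = [8, 9, 13]
After line 4 (pop(0) -> c = 8): lst = [9, 13]

8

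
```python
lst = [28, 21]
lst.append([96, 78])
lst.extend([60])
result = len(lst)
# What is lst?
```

After line 1: lst = [28, 21]
After line 2 (append adds [96, 78] as single element): lst = [28, 21, [96, 78]]
After line 3 (extend unpacks [60], adds 60): lst = [28, 21, [96, 78], 60]
After line 4: result = len(lst) = 4

[28, 21, [96, 78], 60]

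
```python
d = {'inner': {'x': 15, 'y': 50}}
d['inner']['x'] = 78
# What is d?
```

After line 1: d = {'inner': {'x': 15, 'y': 50}}
After line 2 (inner x overwritten): d = {'inner': {'x': 78, 'y': 50}}

{'inner': {'x': 78, 'y': 50}}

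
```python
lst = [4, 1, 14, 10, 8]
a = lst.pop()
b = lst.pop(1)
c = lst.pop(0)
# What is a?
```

After line 1: lst = [4, 1, 14, 10, 8]
After line 2 (pop() -> a = 8): lst = [4, 1, 14, 10]
After line 3 (pop(1) -> b = 1): lst = [4, 14, 10]
After line 4 (pop(0) -> c = 4): lst = [14, 10]

8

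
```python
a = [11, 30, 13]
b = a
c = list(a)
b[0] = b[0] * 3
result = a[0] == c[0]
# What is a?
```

After line 1: a = [11, 30, 13]
After line 2 (b = a, alias): a = [11, 30, 13], b = [11, 30, 13]
After line 3 (c = list(a) is a copy, new object): c = [11, 30, 13]
After line 4 (b[0] = 11 * 3 = 33; mutates shared a/b): a = b = [33, 30, 13], c = [11, 30, 13]
After line 5 (a[0] = 33, c[0] = 11; result = False)

[33, 30, 13]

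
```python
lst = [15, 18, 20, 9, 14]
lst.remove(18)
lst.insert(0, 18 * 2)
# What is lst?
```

After line 1: lst = [15, 18, 20, 9, 14]
After line 2 (remove first 18): lst = [15, 20, 9, 14]
After line 3 (insert 36 at index 0): lst = [36, 15, 20, 9, 14]

[36, 15, 20, 9, 14]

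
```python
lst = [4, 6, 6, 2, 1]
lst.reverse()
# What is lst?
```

[1, 2, 6, 6, 4]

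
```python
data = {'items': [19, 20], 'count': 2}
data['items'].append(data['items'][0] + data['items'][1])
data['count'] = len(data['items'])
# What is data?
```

After line 1: data = {'items': [19, 20], 'count': 2}
After line 2 (append 19 + 20 = 39): data = {'items': [19, 20, 39], 'count': 2}
After line 3 (count = len(items) = 3): data = {'items': [19, 20, 39], 'count': 3}

{'items': [19, 20, 39], 'count': 3}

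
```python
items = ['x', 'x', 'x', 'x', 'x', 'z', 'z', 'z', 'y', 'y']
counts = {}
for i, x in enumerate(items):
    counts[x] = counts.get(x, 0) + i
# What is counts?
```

Initial: counts = {}, items = ['x', 'x', 'x', 'x', 'x', 'z', 'z', 'z', 'y', 'y']
i=0, x='x': counts = {'x': 0}
i=1, x='x': counts = {'x': 1}
i=2, x='x': counts = {'x': 3}
i=3, x='x': counts = {'x': 6}
i=4, x='x': counts = {'x': 10}
i=5, x='z': counts = {'x': 10, 'z': 5}
i=6, x='z': counts = {'x': 10, 'z': 11}
i=7, x='z': counts = {'x': 10, 'z': 18}
i=8, x='y': counts = {'x': 10, 'z': 18, 'y': 8}
i=9, x='y': counts = {'x': 10, 'z': 18, 'y': 17}

{'x': 10, 'z': 18, 'y': 17}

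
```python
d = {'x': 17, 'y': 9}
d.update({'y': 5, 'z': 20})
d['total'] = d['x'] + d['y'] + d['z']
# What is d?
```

After line 1: d = {'x': 17, 'y': 9}
After line 2 (y overwritten, z added): d = {'x': 17, 'y': 5, 'z': 20}
After line 3 (total = 17 + 5 + 20 = 42): d = {'x': 17, 'y': 5, 'z': 20, 'total': 42}

{'x': 17, 'y': 5, 'z': 20, 'total': 42}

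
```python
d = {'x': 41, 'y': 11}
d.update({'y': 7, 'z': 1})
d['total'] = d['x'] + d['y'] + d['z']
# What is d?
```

After line 1: d = {'x': 41, 'y': 11}
After line 2 (y overwritten, z added): d = {'x': 41, 'y': 7, 'z': 1}
After line 3 (total = 41 + 7 + 1 = 49): d = {'x': 41, 'y': 7, 'z': 1, 'total': 49}

{'x': 41, 'y': 7, 'z': 1, 'total': 49}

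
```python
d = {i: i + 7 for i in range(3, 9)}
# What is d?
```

{3: 10, 4: 11, 5: 12, 6: 13, 7: 14, 8: 15}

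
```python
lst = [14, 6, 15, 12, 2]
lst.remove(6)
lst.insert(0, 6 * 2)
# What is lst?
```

After line 1: lst = [14, 6, 15, 12, 2]
After line 2 (remove first 6): lst = [14, 15, 12, 2]
After line 3 (insert 12 at index 0): lst = [12, 14, 15, 12, 2]

[12, 14, 15, 12, 2]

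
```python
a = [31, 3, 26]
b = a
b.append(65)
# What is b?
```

After line 1: a = [31, 3, 26]
After line 2 (b = a is an alias, same object): a = [31, 3, 26], b = [31, 3, 26]
After line 3 (b.append mutates the shared list): a = [31, 3, 26, 65], b = [31, 3, 26, 65]

[31, 3, 26, 65]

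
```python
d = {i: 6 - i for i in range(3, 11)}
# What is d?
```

{3: 3, 4: 2, 5: 1, 6: 0, 7: -1, 8: -2, 9: -3, 10: -4}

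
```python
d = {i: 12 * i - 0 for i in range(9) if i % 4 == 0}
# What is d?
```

{0: 0, 4: 48, 8: 96}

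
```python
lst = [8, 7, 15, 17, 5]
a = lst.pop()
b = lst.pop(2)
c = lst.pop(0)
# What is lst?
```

After line 1: lst = [8, 7, 15, 17, 5]
After line 2 (pop() -> a = 5): lst = [8, 7, 15, 17]
After line 3 (pop(2) -> b = 15): lst = [8, 7, 17]
After line 4 (pop(0) -> c = 8): lst = [7, 17]

[7, 17]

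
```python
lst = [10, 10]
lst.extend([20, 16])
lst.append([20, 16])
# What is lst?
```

After line 1: lst = [10, 10]
After line 2 (extend unpacks [20, 16]): lst = [10, 10, 20, 16]
After line 3 (append adds [20, 16] as single element): lst = [10, 10, 20, 16, [20, 16]]

[10, 10, 20, 16, [20, 16]]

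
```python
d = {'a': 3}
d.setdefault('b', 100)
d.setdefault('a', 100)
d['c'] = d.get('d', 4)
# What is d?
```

After line 1: d = {'a': 3}
After line 2 (setdefault adds 'b'=100): d = {'a': 3, 'b': 100}
After line 3 (setdefault 'a' no-op, already exists): d = {'a': 3, 'b': 100}
After line 4 (get('d', 4) returns default since 'd' not in d): d = {'a': 3, 'b': 100, 'c': 4}

{'a': 3, 'b': 100, 'c': 4}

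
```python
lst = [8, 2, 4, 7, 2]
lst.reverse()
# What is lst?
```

[2, 7, 4, 2, 8]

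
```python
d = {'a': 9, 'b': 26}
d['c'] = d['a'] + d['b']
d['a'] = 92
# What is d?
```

After line 1: d = {'a': 9, 'b': 26}
After line 2 (d['c'] = 9 + 26): d = {'a': 9, 'b': 26, 'c': 35}
After line 3: d = {'a': 92, 'b': 26, 'c': 35}

{'a': 92, 'b': 26, 'c': 35}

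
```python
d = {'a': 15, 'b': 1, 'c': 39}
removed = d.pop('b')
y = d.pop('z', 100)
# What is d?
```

After line 1: d = {'a': 15, 'b': 1, 'c': 39}
After line 2 (pop 'b' returns 1): d = {'a': 15, 'c': 39}, removed = 1
After line 3 (pop 'z' missing, returns default 100): d = {'a': 15, 'c': 39}, y = 100

{'a': 15, 'c': 39}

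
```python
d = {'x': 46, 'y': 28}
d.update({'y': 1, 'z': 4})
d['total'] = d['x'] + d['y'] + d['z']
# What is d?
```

After line 1: d = {'x': 46, 'y': 28}
After line 2 (y overwritten, z added): d = {'x': 46, 'y': 1, 'z': 4}
After line 3 (total = 46 + 1 + 4 = 51): d = {'x': 46, 'y': 1, 'z': 4, 'total': 51}

{'x': 46, 'y': 1, 'z': 4, 'total': 51}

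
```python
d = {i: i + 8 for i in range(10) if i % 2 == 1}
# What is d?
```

{1: 9, 3: 11, 5: 13, 7: 15, 9: 17}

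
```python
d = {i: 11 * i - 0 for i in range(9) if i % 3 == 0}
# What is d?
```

{0: 0, 3: 33, 6: 66}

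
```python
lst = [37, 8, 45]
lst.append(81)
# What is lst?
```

[37, 8, 45, 81]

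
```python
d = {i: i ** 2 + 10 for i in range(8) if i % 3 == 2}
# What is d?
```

{2: 14, 5: 35}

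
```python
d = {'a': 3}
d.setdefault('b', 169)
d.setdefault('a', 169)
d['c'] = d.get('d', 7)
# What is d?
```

After line 1: d = {'a': 3}
After line 2 (setdefault adds 'b'=169): d = {'a': 3, 'b': 169}
After line 3 (setdefault 'a' no-op, already exists): d = {'a': 3, 'b': 169}
After line 4 (get('d', 7) returns default since 'd' not in d): d = {'a': 3, 'b': 169, 'c': 7}

{'a': 3, 'b': 169, 'c': 7}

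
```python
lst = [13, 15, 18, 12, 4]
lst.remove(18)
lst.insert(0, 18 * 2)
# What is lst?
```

After line 1: lst = [13, 15, 18, 12, 4]
After line 2 (remove first 18): lst = [13, 15, 12, 4]
After line 3 (insert 36 at index 0): lst = [36, 13, 15, 12, 4]

[36, 13, 15, 12, 4]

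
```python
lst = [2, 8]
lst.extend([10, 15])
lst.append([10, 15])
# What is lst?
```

After line 1: lst = [2, 8]
After line 2 (extend unpacks [10, 15]): lst = [2, 8, 10, 15]
After line 3 (append adds [10, 15] as single element): lst = [2, 8, 10, 15, [10, 15]]

[2, 8, 10, 15, [10, 15]]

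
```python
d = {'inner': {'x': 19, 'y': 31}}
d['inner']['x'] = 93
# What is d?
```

After line 1: d = {'inner': {'x': 19, 'y': 31}}
After line 2 (inner x overwritten): d = {'inner': {'x': 93, 'y': 31}}

{'inner': {'x': 93, 'y': 31}}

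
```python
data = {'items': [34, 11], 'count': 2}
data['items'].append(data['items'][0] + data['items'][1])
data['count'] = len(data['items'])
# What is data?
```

After line 1: data = {'items': [34, 11], 'count': 2}
After line 2 (append 34 + 11 = 45): data = {'items': [34, 11, 45], 'count': 2}
After line 3 (count = len(items) = 3): data = {'items': [34, 11, 45], 'count': 3}

{'items': [34, 11, 45], 'count': 3}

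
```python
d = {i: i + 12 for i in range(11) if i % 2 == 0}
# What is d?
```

{0: 12, 2: 14, 4: 16, 6: 18, 8: 20, 10: 22}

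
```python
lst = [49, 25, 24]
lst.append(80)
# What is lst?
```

[49, 25, 24, 80]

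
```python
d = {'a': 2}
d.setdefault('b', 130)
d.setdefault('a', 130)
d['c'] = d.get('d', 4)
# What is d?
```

After line 1: d = {'a': 2}
After line 2 (setdefault adds 'b'=130): d = {'a': 2, 'b': 130}
After line 3 (setdefault 'a' no-op, already exists): d = {'a': 2, 'b': 130}
After line 4 (get('d', 4) returns default since 'd' not in d): d = {'a': 2, 'b': 130, 'c': 4}

{'a': 2, 'b': 130, 'c': 4}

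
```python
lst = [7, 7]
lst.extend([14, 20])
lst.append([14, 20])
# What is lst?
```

After line 1: lst = [7, 7]
After line 2 (extend unpacks [14, 20]): lst = [7, 7, 14, 20]
After line 3 (append adds [14, 20] as single element): lst = [7, 7, 14, 20, [14, 20]]

[7, 7, 14, 20, [14, 20]]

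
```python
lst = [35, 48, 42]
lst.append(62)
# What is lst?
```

[35, 48, 42, 62]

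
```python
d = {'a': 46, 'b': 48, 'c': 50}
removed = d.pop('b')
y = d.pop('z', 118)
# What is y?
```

After line 1: d = {'a': 46, 'b': 48, 'c': 50}
After line 2 (pop 'b' returns 48): d = {'a': 46, 'c': 50}, removed = 48
After line 3 (pop 'z' missing, returns default 118): d = {'a': 46, 'c': 50}, y = 118

118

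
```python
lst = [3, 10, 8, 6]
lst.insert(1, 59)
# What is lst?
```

[3, 59, 10, 8, 6]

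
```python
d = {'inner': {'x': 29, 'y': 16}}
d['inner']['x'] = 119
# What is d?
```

After line 1: d = {'inner': {'x': 29, 'y': 16}}
After line 2 (inner x overwritten): d = {'inner': {'x': 119, 'y': 16}}

{'inner': {'x': 119, 'y': 16}}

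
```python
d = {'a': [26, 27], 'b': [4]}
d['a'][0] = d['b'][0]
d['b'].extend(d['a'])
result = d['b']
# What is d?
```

After line 1: d = {'a': [26, 27], 'b': [4]}
After line 2 (a[0] = b[0] = 4): d = {'a': [4, 27], 'b': [4]}
After line 3 (b.extend(a) appends [4, 27]): d = {'a': [4, 27], 'b': [4, 4, 27]}
After line 4: result = d['b'] = [4, 4, 27]

{'a': [4, 27], 'b': [4, 4, 27]}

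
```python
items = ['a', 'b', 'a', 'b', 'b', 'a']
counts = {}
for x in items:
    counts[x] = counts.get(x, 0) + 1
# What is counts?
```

Initial: counts = {}, items = ['a', 'b', 'a', 'b', 'b', 'a']
See 'a': counts = {'a': 1}
See 'b': counts = {'a': 1, 'b': 1}
See 'a': counts = {'a': 2, 'b': 1}
See 'b': counts = {'a': 2, 'b': 2}
See 'b': counts = {'a': 2, 'b': 3}
See 'a': counts = {'a': 3, 'b': 3}

{'a': 3, 'b': 3}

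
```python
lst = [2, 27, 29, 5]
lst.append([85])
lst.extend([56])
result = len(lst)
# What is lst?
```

After line 1: lst = [2, 27, 29, 5]
After line 2 (append adds [85] as single element): lst = [2, 27, 29, 5, [85]]
After line 3 (extend unpacks [56], adds 56): lst = [2, 27, 29, 5, [85], 56]
After line 4: result = len(lst) = 6

[2, 27, 29, 5, [85], 56]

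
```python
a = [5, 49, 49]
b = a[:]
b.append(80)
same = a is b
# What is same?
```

After line 1: a = [5, 49, 49]
After line 2 (b = a[:] is a shallow copy, new object): a = [5, 49, 49], b = [5, 49, 49]
After line 3 (append only mutates b): a = [5, 49, 49], b = [5, 49, 49, 80]
After line 4 (same = a is b; different objects -> False): same = False

False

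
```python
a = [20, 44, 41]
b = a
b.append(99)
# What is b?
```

After line 1: a = [20, 44, 41]
After line 2 (b = a is an alias, same object): a = [20, 44, 41], b = [20, 44, 41]
After line 3 (b.append mutates the shared list): a = [20, 44, 41, 99], b = [20, 44, 41, 99]

[20, 44, 41, 99]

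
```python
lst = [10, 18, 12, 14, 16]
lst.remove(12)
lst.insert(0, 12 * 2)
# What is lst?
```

After line 1: lst = [10, 18, 12, 14, 16]
After line 2 (remove first 12): lst = [10, 18, 14, 16]
After line 3 (insert 24 at index 0): lst = [24, 10, 18, 14, 16]

[24, 10, 18, 14, 16]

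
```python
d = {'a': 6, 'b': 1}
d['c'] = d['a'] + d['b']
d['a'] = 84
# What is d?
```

After line 1: d = {'a': 6, 'b': 1}
After line 2 (d['c'] = 6 + 1): d = {'a': 6, 'b': 1, 'c': 7}
After line 3: d = {'a': 84, 'b': 1, 'c': 7}

{'a': 84, 'b': 1, 'c': 7}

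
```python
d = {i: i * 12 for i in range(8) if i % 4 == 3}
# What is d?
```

{3: 36, 7: 84}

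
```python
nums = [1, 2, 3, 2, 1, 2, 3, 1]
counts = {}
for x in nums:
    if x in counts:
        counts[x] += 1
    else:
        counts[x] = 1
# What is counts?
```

Initial: counts = {}, nums = [1, 2, 3, 2, 1, 2, 3, 1]
See 1: counts = {1: 1}
See 2: counts = {1: 1, 2: 1}
See 3: counts = {1: 1, 2: 1, 3: 1}
See 2: counts = {1: 1, 2: 2, 3: 1}
See 1: counts = {1: 2, 2: 2, 3: 1}
See 2: counts = {1: 2, 2: 3, 3: 1}
See 3: counts = {1: 2, 2: 3, 3: 2}
See 1: counts = {1: 3, 2: 3, 3: 2}

{1: 3, 2: 3, 3: 2}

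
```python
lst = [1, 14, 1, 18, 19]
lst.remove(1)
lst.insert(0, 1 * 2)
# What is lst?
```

After line 1: lst = [1, 14, 1, 18, 19]
After line 2 (remove first 1): lst = [14, 1, 18, 19]
After line 3 (insert 2 at index 0): lst = [2, 14, 1, 18, 19]

[2, 14, 1, 18, 19]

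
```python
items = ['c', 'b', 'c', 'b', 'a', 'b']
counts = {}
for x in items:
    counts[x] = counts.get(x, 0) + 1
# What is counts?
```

Initial: counts = {}, items = ['c', 'b', 'c', 'b', 'a', 'b']
See 'c': counts = {'c': 1}
See 'b': counts = {'c': 1, 'b': 1}
See 'c': counts = {'c': 2, 'b': 1}
See 'b': counts = {'c': 2, 'b': 2}
See 'a': counts = {'c': 2, 'b': 2, 'a': 1}
See 'b': counts = {'c': 2, 'b': 3, 'a': 1}

{'c': 2, 'b': 3, 'a': 1}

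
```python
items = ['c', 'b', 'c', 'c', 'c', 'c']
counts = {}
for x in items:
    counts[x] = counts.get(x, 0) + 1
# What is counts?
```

Initial: counts = {}, items = ['c', 'b', 'c', 'c', 'c', 'c']
See 'c': counts = {'c': 1}
See 'b': counts = {'c': 1, 'b': 1}
See 'c': counts = {'c': 2, 'b': 1}
See 'c': counts = {'c': 3, 'b': 1}
See 'c': counts = {'c': 4, 'b': 1}
See 'c': counts = {'c': 5, 'b': 1}

{'c': 5, 'b': 1}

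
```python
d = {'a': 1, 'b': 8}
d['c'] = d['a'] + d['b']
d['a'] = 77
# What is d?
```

After line 1: d = {'a': 1, 'b': 8}
After line 2 (d['c'] = 1 + 8): d = {'a': 1, 'b': 8, 'c': 9}
After line 3: d = {'a': 77, 'b': 8, 'c': 9}

{'a': 77, 'b': 8, 'c': 9}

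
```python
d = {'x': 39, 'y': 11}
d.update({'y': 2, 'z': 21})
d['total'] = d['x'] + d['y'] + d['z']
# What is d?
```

After line 1: d = {'x': 39, 'y': 11}
After line 2 (y overwritten, z added): d = {'x': 39, 'y': 2, 'z': 21}
After line 3 (total = 39 + 2 + 21 = 62): d = {'x': 39, 'y': 2, 'z': 21, 'total': 62}

{'x': 39, 'y': 2, 'z': 21, 'total': 62}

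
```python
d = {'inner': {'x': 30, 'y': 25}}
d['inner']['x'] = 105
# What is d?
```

After line 1: d = {'inner': {'x': 30, 'y': 25}}
After line 2 (inner x overwritten): d = {'inner': {'x': 105, 'y': 25}}

{'inner': {'x': 105, 'y': 25}}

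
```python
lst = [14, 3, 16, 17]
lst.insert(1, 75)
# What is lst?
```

[14, 75, 3, 16, 17]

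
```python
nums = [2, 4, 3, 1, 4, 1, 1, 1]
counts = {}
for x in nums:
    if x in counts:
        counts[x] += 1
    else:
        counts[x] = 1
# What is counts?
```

Initial: counts = {}, nums = [2, 4, 3, 1, 4, 1, 1, 1]
See 2: counts = {2: 1}
See 4: counts = {2: 1, 4: 1}
See 3: counts = {2: 1, 4: 1, 3: 1}
See 1: counts = {2: 1, 4: 1, 3: 1, 1: 1}
See 4: counts = {2: 1, 4: 2, 3: 1, 1: 1}
See 1: counts = {2: 1, 4: 2, 3: 1, 1: 2}
See 1: counts = {2: 1, 4: 2, 3: 1, 1: 3}
See 1: counts = {2: 1, 4: 2, 3: 1, 1: 4}

{2: 1, 4: 2, 3: 1, 1: 4}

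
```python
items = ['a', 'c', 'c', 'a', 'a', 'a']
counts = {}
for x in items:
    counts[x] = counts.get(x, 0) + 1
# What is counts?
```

Initial: counts = {}, items = ['a', 'c', 'c', 'a', 'a', 'a']
See 'a': counts = {'a': 1}
See 'c': counts = {'a': 1, 'c': 1}
See 'c': counts = {'a': 1, 'c': 2}
See 'a': counts = {'a': 2, 'c': 2}
See 'a': counts = {'a': 3, 'c': 2}
See 'a': counts = {'a': 4, 'c': 2}

{'a': 4, 'c': 2}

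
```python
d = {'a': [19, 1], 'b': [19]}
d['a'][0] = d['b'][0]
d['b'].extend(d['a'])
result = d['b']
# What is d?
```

After line 1: d = {'a': [19, 1], 'b': [19]}
After line 2 (a[0] = b[0] = 19): d = {'a': [19, 1], 'b': [19]}
After line 3 (b.extend(a) appends [19, 1]): d = {'a': [19, 1], 'b': [19, 19, 1]}
After line 4: result = d['b'] = [19, 19, 1]

{'a': [19, 1], 'b': [19, 19, 1]}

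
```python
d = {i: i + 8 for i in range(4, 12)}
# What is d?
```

{4: 12, 5: 13, 6: 14, 7: 15, 8: 16, 9: 17, 10: 18, 11: 19}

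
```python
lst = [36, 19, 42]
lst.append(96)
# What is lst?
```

[36, 19, 42, 96]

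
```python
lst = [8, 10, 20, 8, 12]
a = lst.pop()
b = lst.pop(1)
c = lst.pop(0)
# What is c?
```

After line 1: lst = [8, 10, 20, 8, 12]
After line 2 (pop() -> a = 12): lst = [8, 10, 20, 8]
After line 3 (pop(1) -> b = 10): lst = [8, 20, 8]
After line 4 (pop(0) -> c = 8): lst = [20, 8]

8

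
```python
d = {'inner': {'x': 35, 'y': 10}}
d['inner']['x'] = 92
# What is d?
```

After line 1: d = {'inner': {'x': 35, 'y': 10}}
After line 2 (inner x overwritten): d = {'inner': {'x': 92, 'y': 10}}

{'inner': {'x': 92, 'y': 10}}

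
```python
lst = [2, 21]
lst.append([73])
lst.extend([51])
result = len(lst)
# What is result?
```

After line 1: lst = [2, 21]
After line 2 (append adds [73] as single element): lst = [2, 21, [73]]
After line 3 (extend unpacks [51], adds 51): lst = [2, 21, [73], 51]
After line 4: result = len(lst) = 4

4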